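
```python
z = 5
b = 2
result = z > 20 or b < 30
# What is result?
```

Trace (tracking result):
z = 5  # -> z = 5
b = 2  # -> b = 2
result = z > 20 or b < 30  # -> result = True

Answer: True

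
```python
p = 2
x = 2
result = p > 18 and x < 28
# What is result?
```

Answer: False

Derivation:
Trace (tracking result):
p = 2  # -> p = 2
x = 2  # -> x = 2
result = p > 18 and x < 28  # -> result = False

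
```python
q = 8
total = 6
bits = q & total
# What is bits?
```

Trace (tracking bits):
q = 8  # -> q = 8
total = 6  # -> total = 6
bits = q & total  # -> bits = 0

Answer: 0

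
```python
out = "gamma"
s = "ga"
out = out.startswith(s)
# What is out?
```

Answer: True

Derivation:
Trace (tracking out):
out = 'gamma'  # -> out = 'gamma'
s = 'ga'  # -> s = 'ga'
out = out.startswith(s)  # -> out = True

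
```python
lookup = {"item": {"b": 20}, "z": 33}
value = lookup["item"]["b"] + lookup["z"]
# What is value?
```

Answer: 53

Derivation:
Trace (tracking value):
lookup = {'item': {'b': 20}, 'z': 33}  # -> lookup = {'item': {'b': 20}, 'z': 33}
value = lookup['item']['b'] + lookup['z']  # -> value = 53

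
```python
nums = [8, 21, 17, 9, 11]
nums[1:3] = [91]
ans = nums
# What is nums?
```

Trace (tracking nums):
nums = [8, 21, 17, 9, 11]  # -> nums = [8, 21, 17, 9, 11]
nums[1:3] = [91]  # -> nums = [8, 91, 9, 11]
ans = nums  # -> ans = [8, 91, 9, 11]

Answer: [8, 91, 9, 11]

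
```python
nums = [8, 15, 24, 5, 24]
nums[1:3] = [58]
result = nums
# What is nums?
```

Trace (tracking nums):
nums = [8, 15, 24, 5, 24]  # -> nums = [8, 15, 24, 5, 24]
nums[1:3] = [58]  # -> nums = [8, 58, 5, 24]
result = nums  # -> result = [8, 58, 5, 24]

Answer: [8, 58, 5, 24]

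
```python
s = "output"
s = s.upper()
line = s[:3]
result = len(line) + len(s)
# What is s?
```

Trace (tracking s):
s = 'output'  # -> s = 'output'
s = s.upper()  # -> s = 'OUTPUT'
line = s[:3]  # -> line = 'OUT'
result = len(line) + len(s)  # -> result = 9

Answer: 'OUTPUT'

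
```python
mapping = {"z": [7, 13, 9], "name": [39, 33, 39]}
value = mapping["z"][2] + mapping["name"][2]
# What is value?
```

Answer: 48

Derivation:
Trace (tracking value):
mapping = {'z': [7, 13, 9], 'name': [39, 33, 39]}  # -> mapping = {'z': [7, 13, 9], 'name': [39, 33, 39]}
value = mapping['z'][2] + mapping['name'][2]  # -> value = 48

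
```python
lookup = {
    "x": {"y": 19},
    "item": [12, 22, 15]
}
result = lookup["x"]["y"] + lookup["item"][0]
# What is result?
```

Answer: 31

Derivation:
Trace (tracking result):
lookup = {'x': {'y': 19}, 'item': [12, 22, 15]}  # -> lookup = {'x': {'y': 19}, 'item': [12, 22, 15]}
result = lookup['x']['y'] + lookup['item'][0]  # -> result = 31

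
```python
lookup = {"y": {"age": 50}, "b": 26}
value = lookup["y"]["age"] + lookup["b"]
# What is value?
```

Answer: 76

Derivation:
Trace (tracking value):
lookup = {'y': {'age': 50}, 'b': 26}  # -> lookup = {'y': {'age': 50}, 'b': 26}
value = lookup['y']['age'] + lookup['b']  # -> value = 76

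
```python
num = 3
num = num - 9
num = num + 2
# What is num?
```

Answer: -4

Derivation:
Trace (tracking num):
num = 3  # -> num = 3
num = num - 9  # -> num = -6
num = num + 2  # -> num = -4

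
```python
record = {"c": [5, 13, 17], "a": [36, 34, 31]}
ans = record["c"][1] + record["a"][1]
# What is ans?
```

Trace (tracking ans):
record = {'c': [5, 13, 17], 'a': [36, 34, 31]}  # -> record = {'c': [5, 13, 17], 'a': [36, 34, 31]}
ans = record['c'][1] + record['a'][1]  # -> ans = 47

Answer: 47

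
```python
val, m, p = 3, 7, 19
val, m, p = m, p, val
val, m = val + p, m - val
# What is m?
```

Answer: 12

Derivation:
Trace (tracking m):
val, m, p = (3, 7, 19)  # -> val = 3, m = 7, p = 19
val, m, p = (m, p, val)  # -> val = 7, m = 19, p = 3
val, m = (val + p, m - val)  # -> val = 10, m = 12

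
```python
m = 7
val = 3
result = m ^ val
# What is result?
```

Trace (tracking result):
m = 7  # -> m = 7
val = 3  # -> val = 3
result = m ^ val  # -> result = 4

Answer: 4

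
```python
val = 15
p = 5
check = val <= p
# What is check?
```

Trace (tracking check):
val = 15  # -> val = 15
p = 5  # -> p = 5
check = val <= p  # -> check = False

Answer: False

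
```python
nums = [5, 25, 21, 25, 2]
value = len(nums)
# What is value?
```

Answer: 5

Derivation:
Trace (tracking value):
nums = [5, 25, 21, 25, 2]  # -> nums = [5, 25, 21, 25, 2]
value = len(nums)  # -> value = 5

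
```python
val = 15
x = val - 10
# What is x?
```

Answer: 5

Derivation:
Trace (tracking x):
val = 15  # -> val = 15
x = val - 10  # -> x = 5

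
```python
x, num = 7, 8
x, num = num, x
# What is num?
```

Trace (tracking num):
x, num = (7, 8)  # -> x = 7, num = 8
x, num = (num, x)  # -> x = 8, num = 7

Answer: 7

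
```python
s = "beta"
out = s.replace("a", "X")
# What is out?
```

Answer: 'betX'

Derivation:
Trace (tracking out):
s = 'beta'  # -> s = 'beta'
out = s.replace('a', 'X')  # -> out = 'betX'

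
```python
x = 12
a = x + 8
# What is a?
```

Answer: 20

Derivation:
Trace (tracking a):
x = 12  # -> x = 12
a = x + 8  # -> a = 20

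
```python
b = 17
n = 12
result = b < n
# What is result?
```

Trace (tracking result):
b = 17  # -> b = 17
n = 12  # -> n = 12
result = b < n  # -> result = False

Answer: False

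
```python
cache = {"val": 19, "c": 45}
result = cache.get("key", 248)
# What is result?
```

Trace (tracking result):
cache = {'val': 19, 'c': 45}  # -> cache = {'val': 19, 'c': 45}
result = cache.get('key', 248)  # -> result = 248

Answer: 248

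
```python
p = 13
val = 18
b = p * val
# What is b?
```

Trace (tracking b):
p = 13  # -> p = 13
val = 18  # -> val = 18
b = p * val  # -> b = 234

Answer: 234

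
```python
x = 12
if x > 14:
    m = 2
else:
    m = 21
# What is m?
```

Answer: 21

Derivation:
Trace (tracking m):
x = 12  # -> x = 12
if x > 14:  # condition is False
else:
    m = 21  # -> m = 21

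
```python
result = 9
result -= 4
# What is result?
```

Trace (tracking result):
result = 9  # -> result = 9
result -= 4  # -> result = 5

Answer: 5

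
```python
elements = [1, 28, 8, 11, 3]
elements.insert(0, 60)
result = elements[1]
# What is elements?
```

Answer: [60, 1, 28, 8, 11, 3]

Derivation:
Trace (tracking elements):
elements = [1, 28, 8, 11, 3]  # -> elements = [1, 28, 8, 11, 3]
elements.insert(0, 60)  # -> elements = [60, 1, 28, 8, 11, 3]
result = elements[1]  # -> result = 1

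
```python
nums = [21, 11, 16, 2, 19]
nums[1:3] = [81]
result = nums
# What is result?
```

Answer: [21, 81, 2, 19]

Derivation:
Trace (tracking result):
nums = [21, 11, 16, 2, 19]  # -> nums = [21, 11, 16, 2, 19]
nums[1:3] = [81]  # -> nums = [21, 81, 2, 19]
result = nums  # -> result = [21, 81, 2, 19]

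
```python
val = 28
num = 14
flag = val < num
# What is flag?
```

Answer: False

Derivation:
Trace (tracking flag):
val = 28  # -> val = 28
num = 14  # -> num = 14
flag = val < num  # -> flag = False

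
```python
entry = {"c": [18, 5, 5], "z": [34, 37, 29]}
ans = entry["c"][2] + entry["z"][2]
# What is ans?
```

Answer: 34

Derivation:
Trace (tracking ans):
entry = {'c': [18, 5, 5], 'z': [34, 37, 29]}  # -> entry = {'c': [18, 5, 5], 'z': [34, 37, 29]}
ans = entry['c'][2] + entry['z'][2]  # -> ans = 34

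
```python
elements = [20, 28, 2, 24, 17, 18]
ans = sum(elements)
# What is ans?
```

Trace (tracking ans):
elements = [20, 28, 2, 24, 17, 18]  # -> elements = [20, 28, 2, 24, 17, 18]
ans = sum(elements)  # -> ans = 109

Answer: 109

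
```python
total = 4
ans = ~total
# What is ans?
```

Answer: -5

Derivation:
Trace (tracking ans):
total = 4  # -> total = 4
ans = ~total  # -> ans = -5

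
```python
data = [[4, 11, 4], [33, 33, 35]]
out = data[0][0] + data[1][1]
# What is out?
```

Trace (tracking out):
data = [[4, 11, 4], [33, 33, 35]]  # -> data = [[4, 11, 4], [33, 33, 35]]
out = data[0][0] + data[1][1]  # -> out = 37

Answer: 37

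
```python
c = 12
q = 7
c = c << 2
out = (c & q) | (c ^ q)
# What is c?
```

Answer: 48

Derivation:
Trace (tracking c):
c = 12  # -> c = 12
q = 7  # -> q = 7
c = c << 2  # -> c = 48
out = c & q | c ^ q  # -> out = 55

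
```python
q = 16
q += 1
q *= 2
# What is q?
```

Trace (tracking q):
q = 16  # -> q = 16
q += 1  # -> q = 17
q *= 2  # -> q = 34

Answer: 34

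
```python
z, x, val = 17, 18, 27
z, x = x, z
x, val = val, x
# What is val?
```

Trace (tracking val):
z, x, val = (17, 18, 27)  # -> z = 17, x = 18, val = 27
z, x = (x, z)  # -> z = 18, x = 17
x, val = (val, x)  # -> x = 27, val = 17

Answer: 17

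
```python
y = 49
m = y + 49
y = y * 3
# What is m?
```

Answer: 98

Derivation:
Trace (tracking m):
y = 49  # -> y = 49
m = y + 49  # -> m = 98
y = y * 3  # -> y = 147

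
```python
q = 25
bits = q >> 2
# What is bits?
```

Answer: 6

Derivation:
Trace (tracking bits):
q = 25  # -> q = 25
bits = q >> 2  # -> bits = 6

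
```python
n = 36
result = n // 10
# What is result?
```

Answer: 3

Derivation:
Trace (tracking result):
n = 36  # -> n = 36
result = n // 10  # -> result = 3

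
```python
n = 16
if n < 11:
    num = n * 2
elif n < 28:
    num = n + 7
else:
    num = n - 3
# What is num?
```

Trace (tracking num):
n = 16  # -> n = 16
if n < 11:  # condition is False
elif n < 28:  # condition is True
    num = n + 7  # -> num = 23

Answer: 23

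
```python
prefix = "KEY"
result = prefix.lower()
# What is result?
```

Answer: 'key'

Derivation:
Trace (tracking result):
prefix = 'KEY'  # -> prefix = 'KEY'
result = prefix.lower()  # -> result = 'key'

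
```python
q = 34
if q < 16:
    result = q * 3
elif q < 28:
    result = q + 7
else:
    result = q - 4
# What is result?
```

Trace (tracking result):
q = 34  # -> q = 34
if q < 16:  # condition is False
elif q < 28:  # condition is False
else:
    result = q - 4  # -> result = 30

Answer: 30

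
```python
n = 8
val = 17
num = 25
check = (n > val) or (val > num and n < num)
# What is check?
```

Answer: False

Derivation:
Trace (tracking check):
n = 8  # -> n = 8
val = 17  # -> val = 17
num = 25  # -> num = 25
check = n > val or (val > num and n < num)  # -> check = False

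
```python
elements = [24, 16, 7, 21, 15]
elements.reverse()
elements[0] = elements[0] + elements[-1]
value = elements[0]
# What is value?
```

Trace (tracking value):
elements = [24, 16, 7, 21, 15]  # -> elements = [24, 16, 7, 21, 15]
elements.reverse()  # -> elements = [15, 21, 7, 16, 24]
elements[0] = elements[0] + elements[-1]  # -> elements = [39, 21, 7, 16, 24]
value = elements[0]  # -> value = 39

Answer: 39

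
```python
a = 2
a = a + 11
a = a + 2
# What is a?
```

Trace (tracking a):
a = 2  # -> a = 2
a = a + 11  # -> a = 13
a = a + 2  # -> a = 15

Answer: 15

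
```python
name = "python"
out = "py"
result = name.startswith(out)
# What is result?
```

Answer: True

Derivation:
Trace (tracking result):
name = 'python'  # -> name = 'python'
out = 'py'  # -> out = 'py'
result = name.startswith(out)  # -> result = True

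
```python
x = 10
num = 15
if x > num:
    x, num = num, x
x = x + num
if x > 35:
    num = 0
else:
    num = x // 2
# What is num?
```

Trace (tracking num):
x = 10  # -> x = 10
num = 15  # -> num = 15
if x > num:  # condition is False
x = x + num  # -> x = 25
if x > 35:  # condition is False
else:
    num = x // 2  # -> num = 12

Answer: 12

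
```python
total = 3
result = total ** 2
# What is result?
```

Answer: 9

Derivation:
Trace (tracking result):
total = 3  # -> total = 3
result = total ** 2  # -> result = 9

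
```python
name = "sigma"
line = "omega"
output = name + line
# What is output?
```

Answer: 'sigmaomega'

Derivation:
Trace (tracking output):
name = 'sigma'  # -> name = 'sigma'
line = 'omega'  # -> line = 'omega'
output = name + line  # -> output = 'sigmaomega'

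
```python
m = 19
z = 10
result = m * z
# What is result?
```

Trace (tracking result):
m = 19  # -> m = 19
z = 10  # -> z = 10
result = m * z  # -> result = 190

Answer: 190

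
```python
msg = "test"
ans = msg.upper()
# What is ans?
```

Trace (tracking ans):
msg = 'test'  # -> msg = 'test'
ans = msg.upper()  # -> ans = 'TEST'

Answer: 'TEST'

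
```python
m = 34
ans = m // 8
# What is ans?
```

Answer: 4

Derivation:
Trace (tracking ans):
m = 34  # -> m = 34
ans = m // 8  # -> ans = 4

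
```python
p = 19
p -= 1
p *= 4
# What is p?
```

Answer: 72

Derivation:
Trace (tracking p):
p = 19  # -> p = 19
p -= 1  # -> p = 18
p *= 4  # -> p = 72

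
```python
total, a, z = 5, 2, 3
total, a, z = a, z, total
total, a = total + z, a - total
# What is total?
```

Answer: 7

Derivation:
Trace (tracking total):
total, a, z = (5, 2, 3)  # -> total = 5, a = 2, z = 3
total, a, z = (a, z, total)  # -> total = 2, a = 3, z = 5
total, a = (total + z, a - total)  # -> total = 7, a = 1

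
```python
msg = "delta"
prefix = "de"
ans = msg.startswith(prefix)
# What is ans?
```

Answer: True

Derivation:
Trace (tracking ans):
msg = 'delta'  # -> msg = 'delta'
prefix = 'de'  # -> prefix = 'de'
ans = msg.startswith(prefix)  # -> ans = True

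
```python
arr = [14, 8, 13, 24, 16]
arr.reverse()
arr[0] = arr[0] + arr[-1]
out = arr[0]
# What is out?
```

Answer: 30

Derivation:
Trace (tracking out):
arr = [14, 8, 13, 24, 16]  # -> arr = [14, 8, 13, 24, 16]
arr.reverse()  # -> arr = [16, 24, 13, 8, 14]
arr[0] = arr[0] + arr[-1]  # -> arr = [30, 24, 13, 8, 14]
out = arr[0]  # -> out = 30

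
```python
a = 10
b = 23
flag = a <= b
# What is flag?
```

Answer: True

Derivation:
Trace (tracking flag):
a = 10  # -> a = 10
b = 23  # -> b = 23
flag = a <= b  # -> flag = True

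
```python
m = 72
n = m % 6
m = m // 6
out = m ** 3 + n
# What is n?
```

Trace (tracking n):
m = 72  # -> m = 72
n = m % 6  # -> n = 0
m = m // 6  # -> m = 12
out = m ** 3 + n  # -> out = 1728

Answer: 0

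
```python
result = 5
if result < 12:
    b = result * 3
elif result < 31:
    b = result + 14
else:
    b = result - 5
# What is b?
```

Trace (tracking b):
result = 5  # -> result = 5
if result < 12:  # condition is True
    b = result * 3  # -> b = 15

Answer: 15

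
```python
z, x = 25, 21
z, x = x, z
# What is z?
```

Trace (tracking z):
z, x = (25, 21)  # -> z = 25, x = 21
z, x = (x, z)  # -> z = 21, x = 25

Answer: 21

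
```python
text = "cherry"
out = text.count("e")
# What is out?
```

Trace (tracking out):
text = 'cherry'  # -> text = 'cherry'
out = text.count('e')  # -> out = 1

Answer: 1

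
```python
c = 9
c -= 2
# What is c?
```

Trace (tracking c):
c = 9  # -> c = 9
c -= 2  # -> c = 7

Answer: 7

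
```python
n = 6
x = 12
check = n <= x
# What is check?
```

Answer: True

Derivation:
Trace (tracking check):
n = 6  # -> n = 6
x = 12  # -> x = 12
check = n <= x  # -> check = True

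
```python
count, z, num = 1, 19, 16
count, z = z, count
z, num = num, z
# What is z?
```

Trace (tracking z):
count, z, num = (1, 19, 16)  # -> count = 1, z = 19, num = 16
count, z = (z, count)  # -> count = 19, z = 1
z, num = (num, z)  # -> z = 16, num = 1

Answer: 16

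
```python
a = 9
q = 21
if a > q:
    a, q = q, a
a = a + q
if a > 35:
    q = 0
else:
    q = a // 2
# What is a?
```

Answer: 30

Derivation:
Trace (tracking a):
a = 9  # -> a = 9
q = 21  # -> q = 21
if a > q:  # condition is False
a = a + q  # -> a = 30
if a > 35:  # condition is False
else:
    q = a // 2  # -> q = 15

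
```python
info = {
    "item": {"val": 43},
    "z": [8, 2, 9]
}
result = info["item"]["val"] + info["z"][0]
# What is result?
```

Answer: 51

Derivation:
Trace (tracking result):
info = {'item': {'val': 43}, 'z': [8, 2, 9]}  # -> info = {'item': {'val': 43}, 'z': [8, 2, 9]}
result = info['item']['val'] + info['z'][0]  # -> result = 51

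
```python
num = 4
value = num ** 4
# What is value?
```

Trace (tracking value):
num = 4  # -> num = 4
value = num ** 4  # -> value = 256

Answer: 256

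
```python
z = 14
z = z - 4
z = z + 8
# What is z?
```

Answer: 18

Derivation:
Trace (tracking z):
z = 14  # -> z = 14
z = z - 4  # -> z = 10
z = z + 8  # -> z = 18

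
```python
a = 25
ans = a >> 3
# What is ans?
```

Answer: 3

Derivation:
Trace (tracking ans):
a = 25  # -> a = 25
ans = a >> 3  # -> ans = 3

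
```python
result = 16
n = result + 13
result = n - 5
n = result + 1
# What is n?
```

Answer: 25

Derivation:
Trace (tracking n):
result = 16  # -> result = 16
n = result + 13  # -> n = 29
result = n - 5  # -> result = 24
n = result + 1  # -> n = 25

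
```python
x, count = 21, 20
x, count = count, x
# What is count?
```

Answer: 21

Derivation:
Trace (tracking count):
x, count = (21, 20)  # -> x = 21, count = 20
x, count = (count, x)  # -> x = 20, count = 21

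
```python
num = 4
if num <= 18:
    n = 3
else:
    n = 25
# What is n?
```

Answer: 3

Derivation:
Trace (tracking n):
num = 4  # -> num = 4
if num <= 18:  # condition is True
    n = 3  # -> n = 3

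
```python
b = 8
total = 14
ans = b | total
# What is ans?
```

Answer: 14

Derivation:
Trace (tracking ans):
b = 8  # -> b = 8
total = 14  # -> total = 14
ans = b | total  # -> ans = 14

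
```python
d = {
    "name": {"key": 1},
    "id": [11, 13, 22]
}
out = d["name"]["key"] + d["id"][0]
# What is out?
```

Trace (tracking out):
d = {'name': {'key': 1}, 'id': [11, 13, 22]}  # -> d = {'name': {'key': 1}, 'id': [11, 13, 22]}
out = d['name']['key'] + d['id'][0]  # -> out = 12

Answer: 12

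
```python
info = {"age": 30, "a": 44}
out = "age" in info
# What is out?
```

Trace (tracking out):
info = {'age': 30, 'a': 44}  # -> info = {'age': 30, 'a': 44}
out = 'age' in info  # -> out = True

Answer: True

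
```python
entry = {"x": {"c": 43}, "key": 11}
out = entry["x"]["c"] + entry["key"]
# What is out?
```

Trace (tracking out):
entry = {'x': {'c': 43}, 'key': 11}  # -> entry = {'x': {'c': 43}, 'key': 11}
out = entry['x']['c'] + entry['key']  # -> out = 54

Answer: 54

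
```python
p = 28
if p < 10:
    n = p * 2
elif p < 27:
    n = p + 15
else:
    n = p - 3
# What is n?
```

Answer: 25

Derivation:
Trace (tracking n):
p = 28  # -> p = 28
if p < 10:  # condition is False
elif p < 27:  # condition is False
else:
    n = p - 3  # -> n = 25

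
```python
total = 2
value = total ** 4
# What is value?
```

Answer: 16

Derivation:
Trace (tracking value):
total = 2  # -> total = 2
value = total ** 4  # -> value = 16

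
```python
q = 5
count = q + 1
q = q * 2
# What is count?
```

Answer: 6

Derivation:
Trace (tracking count):
q = 5  # -> q = 5
count = q + 1  # -> count = 6
q = q * 2  # -> q = 10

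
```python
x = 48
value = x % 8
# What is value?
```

Answer: 0

Derivation:
Trace (tracking value):
x = 48  # -> x = 48
value = x % 8  # -> value = 0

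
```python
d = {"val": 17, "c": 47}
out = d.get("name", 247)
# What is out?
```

Answer: 247

Derivation:
Trace (tracking out):
d = {'val': 17, 'c': 47}  # -> d = {'val': 17, 'c': 47}
out = d.get('name', 247)  # -> out = 247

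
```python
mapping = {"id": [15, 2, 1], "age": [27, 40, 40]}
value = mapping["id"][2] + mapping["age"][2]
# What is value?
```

Trace (tracking value):
mapping = {'id': [15, 2, 1], 'age': [27, 40, 40]}  # -> mapping = {'id': [15, 2, 1], 'age': [27, 40, 40]}
value = mapping['id'][2] + mapping['age'][2]  # -> value = 41

Answer: 41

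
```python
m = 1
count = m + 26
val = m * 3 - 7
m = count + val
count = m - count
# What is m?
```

Trace (tracking m):
m = 1  # -> m = 1
count = m + 26  # -> count = 27
val = m * 3 - 7  # -> val = -4
m = count + val  # -> m = 23
count = m - count  # -> count = -4

Answer: 23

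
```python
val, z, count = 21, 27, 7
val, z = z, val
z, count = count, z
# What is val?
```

Trace (tracking val):
val, z, count = (21, 27, 7)  # -> val = 21, z = 27, count = 7
val, z = (z, val)  # -> val = 27, z = 21
z, count = (count, z)  # -> z = 7, count = 21

Answer: 27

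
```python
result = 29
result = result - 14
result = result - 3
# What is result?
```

Answer: 12

Derivation:
Trace (tracking result):
result = 29  # -> result = 29
result = result - 14  # -> result = 15
result = result - 3  # -> result = 12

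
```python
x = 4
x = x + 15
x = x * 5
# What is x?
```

Trace (tracking x):
x = 4  # -> x = 4
x = x + 15  # -> x = 19
x = x * 5  # -> x = 95

Answer: 95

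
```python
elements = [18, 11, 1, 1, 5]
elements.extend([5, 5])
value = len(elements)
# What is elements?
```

Answer: [18, 11, 1, 1, 5, 5, 5]

Derivation:
Trace (tracking elements):
elements = [18, 11, 1, 1, 5]  # -> elements = [18, 11, 1, 1, 5]
elements.extend([5, 5])  # -> elements = [18, 11, 1, 1, 5, 5, 5]
value = len(elements)  # -> value = 7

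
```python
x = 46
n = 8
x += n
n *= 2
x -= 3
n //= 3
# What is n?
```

Trace (tracking n):
x = 46  # -> x = 46
n = 8  # -> n = 8
x += n  # -> x = 54
n *= 2  # -> n = 16
x -= 3  # -> x = 51
n //= 3  # -> n = 5

Answer: 5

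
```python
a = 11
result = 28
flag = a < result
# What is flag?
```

Answer: True

Derivation:
Trace (tracking flag):
a = 11  # -> a = 11
result = 28  # -> result = 28
flag = a < result  # -> flag = True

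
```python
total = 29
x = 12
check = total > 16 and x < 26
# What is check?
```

Trace (tracking check):
total = 29  # -> total = 29
x = 12  # -> x = 12
check = total > 16 and x < 26  # -> check = True

Answer: True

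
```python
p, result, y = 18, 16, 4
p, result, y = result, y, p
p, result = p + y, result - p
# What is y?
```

Trace (tracking y):
p, result, y = (18, 16, 4)  # -> p = 18, result = 16, y = 4
p, result, y = (result, y, p)  # -> p = 16, result = 4, y = 18
p, result = (p + y, result - p)  # -> p = 34, result = -12

Answer: 18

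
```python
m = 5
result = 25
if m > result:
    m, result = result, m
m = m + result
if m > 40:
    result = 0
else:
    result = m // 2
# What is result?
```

Trace (tracking result):
m = 5  # -> m = 5
result = 25  # -> result = 25
if m > result:  # condition is False
m = m + result  # -> m = 30
if m > 40:  # condition is False
else:
    result = m // 2  # -> result = 15

Answer: 15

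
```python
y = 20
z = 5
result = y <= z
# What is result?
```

Answer: False

Derivation:
Trace (tracking result):
y = 20  # -> y = 20
z = 5  # -> z = 5
result = y <= z  # -> result = False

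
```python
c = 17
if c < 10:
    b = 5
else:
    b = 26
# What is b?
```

Trace (tracking b):
c = 17  # -> c = 17
if c < 10:  # condition is False
else:
    b = 26  # -> b = 26

Answer: 26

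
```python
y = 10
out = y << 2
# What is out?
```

Trace (tracking out):
y = 10  # -> y = 10
out = y << 2  # -> out = 40

Answer: 40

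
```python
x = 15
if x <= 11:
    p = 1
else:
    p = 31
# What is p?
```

Trace (tracking p):
x = 15  # -> x = 15
if x <= 11:  # condition is False
else:
    p = 31  # -> p = 31

Answer: 31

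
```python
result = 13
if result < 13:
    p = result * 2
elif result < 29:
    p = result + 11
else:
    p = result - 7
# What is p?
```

Trace (tracking p):
result = 13  # -> result = 13
if result < 13:  # condition is False
elif result < 29:  # condition is True
    p = result + 11  # -> p = 24

Answer: 24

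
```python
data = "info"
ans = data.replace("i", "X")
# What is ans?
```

Answer: 'Xnfo'

Derivation:
Trace (tracking ans):
data = 'info'  # -> data = 'info'
ans = data.replace('i', 'X')  # -> ans = 'Xnfo'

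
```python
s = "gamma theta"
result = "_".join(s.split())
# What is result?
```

Trace (tracking result):
s = 'gamma theta'  # -> s = 'gamma theta'
result = '_'.join(s.split())  # -> result = 'gamma_theta'

Answer: 'gamma_theta'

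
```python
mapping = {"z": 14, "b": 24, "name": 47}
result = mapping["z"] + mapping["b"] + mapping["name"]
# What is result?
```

Answer: 85

Derivation:
Trace (tracking result):
mapping = {'z': 14, 'b': 24, 'name': 47}  # -> mapping = {'z': 14, 'b': 24, 'name': 47}
result = mapping['z'] + mapping['b'] + mapping['name']  # -> result = 85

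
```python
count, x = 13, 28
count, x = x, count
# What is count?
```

Trace (tracking count):
count, x = (13, 28)  # -> count = 13, x = 28
count, x = (x, count)  # -> count = 28, x = 13

Answer: 28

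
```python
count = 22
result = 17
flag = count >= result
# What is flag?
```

Trace (tracking flag):
count = 22  # -> count = 22
result = 17  # -> result = 17
flag = count >= result  # -> flag = True

Answer: True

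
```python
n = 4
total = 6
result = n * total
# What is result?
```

Answer: 24

Derivation:
Trace (tracking result):
n = 4  # -> n = 4
total = 6  # -> total = 6
result = n * total  # -> result = 24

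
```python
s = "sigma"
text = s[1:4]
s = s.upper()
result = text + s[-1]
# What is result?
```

Trace (tracking result):
s = 'sigma'  # -> s = 'sigma'
text = s[1:4]  # -> text = 'igm'
s = s.upper()  # -> s = 'SIGMA'
result = text + s[-1]  # -> result = 'igmA'

Answer: 'igmA'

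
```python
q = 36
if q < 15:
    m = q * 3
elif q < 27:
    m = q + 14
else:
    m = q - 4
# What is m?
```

Answer: 32

Derivation:
Trace (tracking m):
q = 36  # -> q = 36
if q < 15:  # condition is False
elif q < 27:  # condition is False
else:
    m = q - 4  # -> m = 32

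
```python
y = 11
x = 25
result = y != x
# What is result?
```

Answer: True

Derivation:
Trace (tracking result):
y = 11  # -> y = 11
x = 25  # -> x = 25
result = y != x  # -> result = True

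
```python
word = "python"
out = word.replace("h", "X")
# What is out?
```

Trace (tracking out):
word = 'python'  # -> word = 'python'
out = word.replace('h', 'X')  # -> out = 'pytXon'

Answer: 'pytXon'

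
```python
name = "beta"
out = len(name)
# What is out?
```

Answer: 4

Derivation:
Trace (tracking out):
name = 'beta'  # -> name = 'beta'
out = len(name)  # -> out = 4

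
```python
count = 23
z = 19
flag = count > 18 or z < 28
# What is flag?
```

Trace (tracking flag):
count = 23  # -> count = 23
z = 19  # -> z = 19
flag = count > 18 or z < 28  # -> flag = True

Answer: True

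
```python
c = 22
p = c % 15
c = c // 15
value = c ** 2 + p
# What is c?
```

Answer: 1

Derivation:
Trace (tracking c):
c = 22  # -> c = 22
p = c % 15  # -> p = 7
c = c // 15  # -> c = 1
value = c ** 2 + p  # -> value = 8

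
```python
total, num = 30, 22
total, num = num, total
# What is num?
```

Answer: 30

Derivation:
Trace (tracking num):
total, num = (30, 22)  # -> total = 30, num = 22
total, num = (num, total)  # -> total = 22, num = 30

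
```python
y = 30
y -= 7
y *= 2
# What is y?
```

Trace (tracking y):
y = 30  # -> y = 30
y -= 7  # -> y = 23
y *= 2  # -> y = 46

Answer: 46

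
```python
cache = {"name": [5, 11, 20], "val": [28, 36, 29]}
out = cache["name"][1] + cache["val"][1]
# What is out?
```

Trace (tracking out):
cache = {'name': [5, 11, 20], 'val': [28, 36, 29]}  # -> cache = {'name': [5, 11, 20], 'val': [28, 36, 29]}
out = cache['name'][1] + cache['val'][1]  # -> out = 47

Answer: 47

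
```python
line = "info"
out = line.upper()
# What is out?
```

Answer: 'INFO'

Derivation:
Trace (tracking out):
line = 'info'  # -> line = 'info'
out = line.upper()  # -> out = 'INFO'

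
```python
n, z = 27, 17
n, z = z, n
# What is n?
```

Trace (tracking n):
n, z = (27, 17)  # -> n = 27, z = 17
n, z = (z, n)  # -> n = 17, z = 27

Answer: 17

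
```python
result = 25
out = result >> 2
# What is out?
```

Trace (tracking out):
result = 25  # -> result = 25
out = result >> 2  # -> out = 6

Answer: 6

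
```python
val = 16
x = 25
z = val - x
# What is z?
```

Answer: -9

Derivation:
Trace (tracking z):
val = 16  # -> val = 16
x = 25  # -> x = 25
z = val - x  # -> z = -9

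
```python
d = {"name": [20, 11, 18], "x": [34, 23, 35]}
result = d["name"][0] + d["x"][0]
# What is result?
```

Trace (tracking result):
d = {'name': [20, 11, 18], 'x': [34, 23, 35]}  # -> d = {'name': [20, 11, 18], 'x': [34, 23, 35]}
result = d['name'][0] + d['x'][0]  # -> result = 54

Answer: 54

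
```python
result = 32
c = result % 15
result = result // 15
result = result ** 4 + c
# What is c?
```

Trace (tracking c):
result = 32  # -> result = 32
c = result % 15  # -> c = 2
result = result // 15  # -> result = 2
result = result ** 4 + c  # -> result = 18

Answer: 2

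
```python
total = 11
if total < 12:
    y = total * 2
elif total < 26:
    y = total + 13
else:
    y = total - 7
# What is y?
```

Trace (tracking y):
total = 11  # -> total = 11
if total < 12:  # condition is True
    y = total * 2  # -> y = 22

Answer: 22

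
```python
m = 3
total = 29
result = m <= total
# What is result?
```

Answer: True

Derivation:
Trace (tracking result):
m = 3  # -> m = 3
total = 29  # -> total = 29
result = m <= total  # -> result = True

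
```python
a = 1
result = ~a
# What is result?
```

Answer: -2

Derivation:
Trace (tracking result):
a = 1  # -> a = 1
result = ~a  # -> result = -2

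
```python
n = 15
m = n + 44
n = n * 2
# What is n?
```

Trace (tracking n):
n = 15  # -> n = 15
m = n + 44  # -> m = 59
n = n * 2  # -> n = 30

Answer: 30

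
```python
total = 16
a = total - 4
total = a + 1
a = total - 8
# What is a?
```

Answer: 5

Derivation:
Trace (tracking a):
total = 16  # -> total = 16
a = total - 4  # -> a = 12
total = a + 1  # -> total = 13
a = total - 8  # -> a = 5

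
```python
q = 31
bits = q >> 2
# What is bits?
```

Answer: 7

Derivation:
Trace (tracking bits):
q = 31  # -> q = 31
bits = q >> 2  # -> bits = 7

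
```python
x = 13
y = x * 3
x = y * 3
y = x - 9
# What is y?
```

Trace (tracking y):
x = 13  # -> x = 13
y = x * 3  # -> y = 39
x = y * 3  # -> x = 117
y = x - 9  # -> y = 108

Answer: 108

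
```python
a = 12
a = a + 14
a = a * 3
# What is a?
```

Answer: 78

Derivation:
Trace (tracking a):
a = 12  # -> a = 12
a = a + 14  # -> a = 26
a = a * 3  # -> a = 78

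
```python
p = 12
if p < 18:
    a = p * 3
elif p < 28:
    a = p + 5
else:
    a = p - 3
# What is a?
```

Trace (tracking a):
p = 12  # -> p = 12
if p < 18:  # condition is True
    a = p * 3  # -> a = 36

Answer: 36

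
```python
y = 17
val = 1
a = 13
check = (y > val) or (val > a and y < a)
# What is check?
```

Answer: True

Derivation:
Trace (tracking check):
y = 17  # -> y = 17
val = 1  # -> val = 1
a = 13  # -> a = 13
check = y > val or (val > a and y < a)  # -> check = True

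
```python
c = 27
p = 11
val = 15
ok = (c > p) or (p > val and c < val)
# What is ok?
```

Answer: True

Derivation:
Trace (tracking ok):
c = 27  # -> c = 27
p = 11  # -> p = 11
val = 15  # -> val = 15
ok = c > p or (p > val and c < val)  # -> ok = True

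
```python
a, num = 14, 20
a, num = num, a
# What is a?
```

Trace (tracking a):
a, num = (14, 20)  # -> a = 14, num = 20
a, num = (num, a)  # -> a = 20, num = 14

Answer: 20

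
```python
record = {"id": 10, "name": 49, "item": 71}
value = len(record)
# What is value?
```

Answer: 3

Derivation:
Trace (tracking value):
record = {'id': 10, 'name': 49, 'item': 71}  # -> record = {'id': 10, 'name': 49, 'item': 71}
value = len(record)  # -> value = 3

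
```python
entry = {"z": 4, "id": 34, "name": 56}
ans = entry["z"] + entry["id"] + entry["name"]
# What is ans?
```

Trace (tracking ans):
entry = {'z': 4, 'id': 34, 'name': 56}  # -> entry = {'z': 4, 'id': 34, 'name': 56}
ans = entry['z'] + entry['id'] + entry['name']  # -> ans = 94

Answer: 94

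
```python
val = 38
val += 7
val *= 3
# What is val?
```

Trace (tracking val):
val = 38  # -> val = 38
val += 7  # -> val = 45
val *= 3  # -> val = 135

Answer: 135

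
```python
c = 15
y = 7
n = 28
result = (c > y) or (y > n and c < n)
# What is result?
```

Answer: True

Derivation:
Trace (tracking result):
c = 15  # -> c = 15
y = 7  # -> y = 7
n = 28  # -> n = 28
result = c > y or (y > n and c < n)  # -> result = True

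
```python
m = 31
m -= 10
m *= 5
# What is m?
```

Trace (tracking m):
m = 31  # -> m = 31
m -= 10  # -> m = 21
m *= 5  # -> m = 105

Answer: 105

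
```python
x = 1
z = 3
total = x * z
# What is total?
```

Trace (tracking total):
x = 1  # -> x = 1
z = 3  # -> z = 3
total = x * z  # -> total = 3

Answer: 3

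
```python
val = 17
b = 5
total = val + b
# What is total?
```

Answer: 22

Derivation:
Trace (tracking total):
val = 17  # -> val = 17
b = 5  # -> b = 5
total = val + b  # -> total = 22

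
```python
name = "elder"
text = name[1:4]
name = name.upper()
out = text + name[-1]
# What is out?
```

Trace (tracking out):
name = 'elder'  # -> name = 'elder'
text = name[1:4]  # -> text = 'lde'
name = name.upper()  # -> name = 'ELDER'
out = text + name[-1]  # -> out = 'ldeR'

Answer: 'ldeR'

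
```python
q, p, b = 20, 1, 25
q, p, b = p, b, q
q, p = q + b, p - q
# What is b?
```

Answer: 20

Derivation:
Trace (tracking b):
q, p, b = (20, 1, 25)  # -> q = 20, p = 1, b = 25
q, p, b = (p, b, q)  # -> q = 1, p = 25, b = 20
q, p = (q + b, p - q)  # -> q = 21, p = 24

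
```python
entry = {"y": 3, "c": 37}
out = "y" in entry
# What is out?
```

Answer: True

Derivation:
Trace (tracking out):
entry = {'y': 3, 'c': 37}  # -> entry = {'y': 3, 'c': 37}
out = 'y' in entry  # -> out = True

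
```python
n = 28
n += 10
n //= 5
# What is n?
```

Answer: 7

Derivation:
Trace (tracking n):
n = 28  # -> n = 28
n += 10  # -> n = 38
n //= 5  # -> n = 7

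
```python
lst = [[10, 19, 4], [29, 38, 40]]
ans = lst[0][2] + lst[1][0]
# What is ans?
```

Trace (tracking ans):
lst = [[10, 19, 4], [29, 38, 40]]  # -> lst = [[10, 19, 4], [29, 38, 40]]
ans = lst[0][2] + lst[1][0]  # -> ans = 33

Answer: 33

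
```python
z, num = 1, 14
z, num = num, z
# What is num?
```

Answer: 1

Derivation:
Trace (tracking num):
z, num = (1, 14)  # -> z = 1, num = 14
z, num = (num, z)  # -> z = 14, num = 1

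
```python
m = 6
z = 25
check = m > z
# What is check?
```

Trace (tracking check):
m = 6  # -> m = 6
z = 25  # -> z = 25
check = m > z  # -> check = False

Answer: False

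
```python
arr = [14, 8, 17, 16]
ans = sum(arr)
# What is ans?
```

Trace (tracking ans):
arr = [14, 8, 17, 16]  # -> arr = [14, 8, 17, 16]
ans = sum(arr)  # -> ans = 55

Answer: 55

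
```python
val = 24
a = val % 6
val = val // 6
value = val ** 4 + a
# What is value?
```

Answer: 256

Derivation:
Trace (tracking value):
val = 24  # -> val = 24
a = val % 6  # -> a = 0
val = val // 6  # -> val = 4
value = val ** 4 + a  # -> value = 256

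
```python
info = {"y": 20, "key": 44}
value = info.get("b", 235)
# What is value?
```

Trace (tracking value):
info = {'y': 20, 'key': 44}  # -> info = {'y': 20, 'key': 44}
value = info.get('b', 235)  # -> value = 235

Answer: 235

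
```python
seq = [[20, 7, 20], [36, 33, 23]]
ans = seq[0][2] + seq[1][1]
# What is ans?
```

Answer: 53

Derivation:
Trace (tracking ans):
seq = [[20, 7, 20], [36, 33, 23]]  # -> seq = [[20, 7, 20], [36, 33, 23]]
ans = seq[0][2] + seq[1][1]  # -> ans = 53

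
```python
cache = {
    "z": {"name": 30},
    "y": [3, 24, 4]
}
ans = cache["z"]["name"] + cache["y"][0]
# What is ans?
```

Answer: 33

Derivation:
Trace (tracking ans):
cache = {'z': {'name': 30}, 'y': [3, 24, 4]}  # -> cache = {'z': {'name': 30}, 'y': [3, 24, 4]}
ans = cache['z']['name'] + cache['y'][0]  # -> ans = 33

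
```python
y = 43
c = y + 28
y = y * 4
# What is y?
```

Trace (tracking y):
y = 43  # -> y = 43
c = y + 28  # -> c = 71
y = y * 4  # -> y = 172

Answer: 172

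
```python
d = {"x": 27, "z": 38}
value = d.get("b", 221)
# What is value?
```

Answer: 221

Derivation:
Trace (tracking value):
d = {'x': 27, 'z': 38}  # -> d = {'x': 27, 'z': 38}
value = d.get('b', 221)  # -> value = 221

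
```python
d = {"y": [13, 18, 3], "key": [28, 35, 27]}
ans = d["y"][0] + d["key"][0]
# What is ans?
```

Answer: 41

Derivation:
Trace (tracking ans):
d = {'y': [13, 18, 3], 'key': [28, 35, 27]}  # -> d = {'y': [13, 18, 3], 'key': [28, 35, 27]}
ans = d['y'][0] + d['key'][0]  # -> ans = 41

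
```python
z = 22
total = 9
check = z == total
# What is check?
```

Trace (tracking check):
z = 22  # -> z = 22
total = 9  # -> total = 9
check = z == total  # -> check = False

Answer: False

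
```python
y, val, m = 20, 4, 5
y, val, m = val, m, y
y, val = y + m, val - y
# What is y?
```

Trace (tracking y):
y, val, m = (20, 4, 5)  # -> y = 20, val = 4, m = 5
y, val, m = (val, m, y)  # -> y = 4, val = 5, m = 20
y, val = (y + m, val - y)  # -> y = 24, val = 1

Answer: 24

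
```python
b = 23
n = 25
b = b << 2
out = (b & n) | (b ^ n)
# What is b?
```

Trace (tracking b):
b = 23  # -> b = 23
n = 25  # -> n = 25
b = b << 2  # -> b = 92
out = b & n | b ^ n  # -> out = 93

Answer: 92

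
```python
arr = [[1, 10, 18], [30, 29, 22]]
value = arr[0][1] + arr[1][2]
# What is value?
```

Answer: 32

Derivation:
Trace (tracking value):
arr = [[1, 10, 18], [30, 29, 22]]  # -> arr = [[1, 10, 18], [30, 29, 22]]
value = arr[0][1] + arr[1][2]  # -> value = 32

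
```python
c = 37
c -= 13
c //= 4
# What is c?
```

Trace (tracking c):
c = 37  # -> c = 37
c -= 13  # -> c = 24
c //= 4  # -> c = 6

Answer: 6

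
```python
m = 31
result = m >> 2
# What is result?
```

Answer: 7

Derivation:
Trace (tracking result):
m = 31  # -> m = 31
result = m >> 2  # -> result = 7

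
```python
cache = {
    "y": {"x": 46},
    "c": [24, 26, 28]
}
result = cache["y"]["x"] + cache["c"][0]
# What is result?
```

Answer: 70

Derivation:
Trace (tracking result):
cache = {'y': {'x': 46}, 'c': [24, 26, 28]}  # -> cache = {'y': {'x': 46}, 'c': [24, 26, 28]}
result = cache['y']['x'] + cache['c'][0]  # -> result = 70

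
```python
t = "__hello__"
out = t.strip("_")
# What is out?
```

Answer: 'hello'

Derivation:
Trace (tracking out):
t = '__hello__'  # -> t = '__hello__'
out = t.strip('_')  # -> out = 'hello'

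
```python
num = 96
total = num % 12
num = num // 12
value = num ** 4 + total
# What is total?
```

Answer: 0

Derivation:
Trace (tracking total):
num = 96  # -> num = 96
total = num % 12  # -> total = 0
num = num // 12  # -> num = 8
value = num ** 4 + total  # -> value = 4096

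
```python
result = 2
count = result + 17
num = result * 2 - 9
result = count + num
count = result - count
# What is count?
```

Trace (tracking count):
result = 2  # -> result = 2
count = result + 17  # -> count = 19
num = result * 2 - 9  # -> num = -5
result = count + num  # -> result = 14
count = result - count  # -> count = -5

Answer: -5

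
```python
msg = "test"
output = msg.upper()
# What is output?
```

Trace (tracking output):
msg = 'test'  # -> msg = 'test'
output = msg.upper()  # -> output = 'TEST'

Answer: 'TEST'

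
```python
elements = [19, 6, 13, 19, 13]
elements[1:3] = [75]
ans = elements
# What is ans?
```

Trace (tracking ans):
elements = [19, 6, 13, 19, 13]  # -> elements = [19, 6, 13, 19, 13]
elements[1:3] = [75]  # -> elements = [19, 75, 19, 13]
ans = elements  # -> ans = [19, 75, 19, 13]

Answer: [19, 75, 19, 13]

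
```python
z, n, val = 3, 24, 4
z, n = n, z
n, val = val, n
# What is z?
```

Trace (tracking z):
z, n, val = (3, 24, 4)  # -> z = 3, n = 24, val = 4
z, n = (n, z)  # -> z = 24, n = 3
n, val = (val, n)  # -> n = 4, val = 3

Answer: 24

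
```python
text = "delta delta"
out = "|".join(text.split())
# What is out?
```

Trace (tracking out):
text = 'delta delta'  # -> text = 'delta delta'
out = '|'.join(text.split())  # -> out = 'delta|delta'

Answer: 'delta|delta'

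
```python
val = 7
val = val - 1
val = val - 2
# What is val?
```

Trace (tracking val):
val = 7  # -> val = 7
val = val - 1  # -> val = 6
val = val - 2  # -> val = 4

Answer: 4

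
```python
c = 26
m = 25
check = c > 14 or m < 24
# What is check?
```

Answer: True

Derivation:
Trace (tracking check):
c = 26  # -> c = 26
m = 25  # -> m = 25
check = c > 14 or m < 24  # -> check = True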